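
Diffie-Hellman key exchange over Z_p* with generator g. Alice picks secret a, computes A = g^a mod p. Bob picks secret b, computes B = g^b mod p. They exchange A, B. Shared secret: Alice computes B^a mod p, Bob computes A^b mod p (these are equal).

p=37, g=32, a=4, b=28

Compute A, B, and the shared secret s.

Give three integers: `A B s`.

A = 32^4 mod 37  (bits of 4 = 100)
  bit 0 = 1: r = r^2 * 32 mod 37 = 1^2 * 32 = 1*32 = 32
  bit 1 = 0: r = r^2 mod 37 = 32^2 = 25
  bit 2 = 0: r = r^2 mod 37 = 25^2 = 33
  -> A = 33
B = 32^28 mod 37  (bits of 28 = 11100)
  bit 0 = 1: r = r^2 * 32 mod 37 = 1^2 * 32 = 1*32 = 32
  bit 1 = 1: r = r^2 * 32 mod 37 = 32^2 * 32 = 25*32 = 23
  bit 2 = 1: r = r^2 * 32 mod 37 = 23^2 * 32 = 11*32 = 19
  bit 3 = 0: r = r^2 mod 37 = 19^2 = 28
  bit 4 = 0: r = r^2 mod 37 = 28^2 = 7
  -> B = 7
s = B^a = 7^4 mod 37  (bits of 4 = 100)
  bit 0 = 1: r = r^2 * 7 mod 37 = 1^2 * 7 = 1*7 = 7
  bit 1 = 0: r = r^2 mod 37 = 7^2 = 12
  bit 2 = 0: r = r^2 mod 37 = 12^2 = 33
  -> s = B^a = 33

Answer: 33 7 33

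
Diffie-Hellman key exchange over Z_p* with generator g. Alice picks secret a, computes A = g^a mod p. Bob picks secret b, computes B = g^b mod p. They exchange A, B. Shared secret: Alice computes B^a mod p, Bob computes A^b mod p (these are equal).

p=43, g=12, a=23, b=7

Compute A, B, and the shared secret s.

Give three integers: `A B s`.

A = 12^23 mod 43  (bits of 23 = 10111)
  bit 0 = 1: r = r^2 * 12 mod 43 = 1^2 * 12 = 1*12 = 12
  bit 1 = 0: r = r^2 mod 43 = 12^2 = 15
  bit 2 = 1: r = r^2 * 12 mod 43 = 15^2 * 12 = 10*12 = 34
  bit 3 = 1: r = r^2 * 12 mod 43 = 34^2 * 12 = 38*12 = 26
  bit 4 = 1: r = r^2 * 12 mod 43 = 26^2 * 12 = 31*12 = 28
  -> A = 28
B = 12^7 mod 43  (bits of 7 = 111)
  bit 0 = 1: r = r^2 * 12 mod 43 = 1^2 * 12 = 1*12 = 12
  bit 1 = 1: r = r^2 * 12 mod 43 = 12^2 * 12 = 15*12 = 8
  bit 2 = 1: r = r^2 * 12 mod 43 = 8^2 * 12 = 21*12 = 37
  -> B = 37
s = B^a = 37^23 mod 43  (bits of 23 = 10111)
  bit 0 = 1: r = r^2 * 37 mod 43 = 1^2 * 37 = 1*37 = 37
  bit 1 = 0: r = r^2 mod 43 = 37^2 = 36
  bit 2 = 1: r = r^2 * 37 mod 43 = 36^2 * 37 = 6*37 = 7
  bit 3 = 1: r = r^2 * 37 mod 43 = 7^2 * 37 = 6*37 = 7
  bit 4 = 1: r = r^2 * 37 mod 43 = 7^2 * 37 = 6*37 = 7
  -> s = B^a = 7

Answer: 28 37 7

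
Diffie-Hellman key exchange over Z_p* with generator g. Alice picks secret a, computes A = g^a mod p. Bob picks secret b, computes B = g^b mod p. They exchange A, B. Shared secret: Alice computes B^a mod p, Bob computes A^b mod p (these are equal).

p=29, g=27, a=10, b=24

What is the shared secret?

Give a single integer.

A = 27^10 mod 29  (bits of 10 = 1010)
  bit 0 = 1: r = r^2 * 27 mod 29 = 1^2 * 27 = 1*27 = 27
  bit 1 = 0: r = r^2 mod 29 = 27^2 = 4
  bit 2 = 1: r = r^2 * 27 mod 29 = 4^2 * 27 = 16*27 = 26
  bit 3 = 0: r = r^2 mod 29 = 26^2 = 9
  -> A = 9
B = 27^24 mod 29  (bits of 24 = 11000)
  bit 0 = 1: r = r^2 * 27 mod 29 = 1^2 * 27 = 1*27 = 27
  bit 1 = 1: r = r^2 * 27 mod 29 = 27^2 * 27 = 4*27 = 21
  bit 2 = 0: r = r^2 mod 29 = 21^2 = 6
  bit 3 = 0: r = r^2 mod 29 = 6^2 = 7
  bit 4 = 0: r = r^2 mod 29 = 7^2 = 20
  -> B = 20
s = B^a = 20^10 mod 29  (bits of 10 = 1010)
  bit 0 = 1: r = r^2 * 20 mod 29 = 1^2 * 20 = 1*20 = 20
  bit 1 = 0: r = r^2 mod 29 = 20^2 = 23
  bit 2 = 1: r = r^2 * 20 mod 29 = 23^2 * 20 = 7*20 = 24
  bit 3 = 0: r = r^2 mod 29 = 24^2 = 25
  -> s = B^a = 25

Answer: 25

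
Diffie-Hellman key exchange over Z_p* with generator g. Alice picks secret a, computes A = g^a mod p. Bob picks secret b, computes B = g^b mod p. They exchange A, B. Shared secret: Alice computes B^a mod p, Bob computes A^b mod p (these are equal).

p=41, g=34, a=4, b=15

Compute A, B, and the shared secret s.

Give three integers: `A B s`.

A = 34^4 mod 41  (bits of 4 = 100)
  bit 0 = 1: r = r^2 * 34 mod 41 = 1^2 * 34 = 1*34 = 34
  bit 1 = 0: r = r^2 mod 41 = 34^2 = 8
  bit 2 = 0: r = r^2 mod 41 = 8^2 = 23
  -> A = 23
B = 34^15 mod 41  (bits of 15 = 1111)
  bit 0 = 1: r = r^2 * 34 mod 41 = 1^2 * 34 = 1*34 = 34
  bit 1 = 1: r = r^2 * 34 mod 41 = 34^2 * 34 = 8*34 = 26
  bit 2 = 1: r = r^2 * 34 mod 41 = 26^2 * 34 = 20*34 = 24
  bit 3 = 1: r = r^2 * 34 mod 41 = 24^2 * 34 = 2*34 = 27
  -> B = 27
s = B^a = 27^4 mod 41  (bits of 4 = 100)
  bit 0 = 1: r = r^2 * 27 mod 41 = 1^2 * 27 = 1*27 = 27
  bit 1 = 0: r = r^2 mod 41 = 27^2 = 32
  bit 2 = 0: r = r^2 mod 41 = 32^2 = 40
  -> s = B^a = 40

Answer: 23 27 40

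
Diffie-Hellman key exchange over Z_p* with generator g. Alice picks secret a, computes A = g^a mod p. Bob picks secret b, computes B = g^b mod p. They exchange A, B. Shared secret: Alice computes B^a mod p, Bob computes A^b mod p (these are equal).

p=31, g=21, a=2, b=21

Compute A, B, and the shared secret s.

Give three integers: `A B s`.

A = 21^2 mod 31  (bits of 2 = 10)
  bit 0 = 1: r = r^2 * 21 mod 31 = 1^2 * 21 = 1*21 = 21
  bit 1 = 0: r = r^2 mod 31 = 21^2 = 7
  -> A = 7
B = 21^21 mod 31  (bits of 21 = 10101)
  bit 0 = 1: r = r^2 * 21 mod 31 = 1^2 * 21 = 1*21 = 21
  bit 1 = 0: r = r^2 mod 31 = 21^2 = 7
  bit 2 = 1: r = r^2 * 21 mod 31 = 7^2 * 21 = 18*21 = 6
  bit 3 = 0: r = r^2 mod 31 = 6^2 = 5
  bit 4 = 1: r = r^2 * 21 mod 31 = 5^2 * 21 = 25*21 = 29
  -> B = 29
s = B^a = 29^2 mod 31  (bits of 2 = 10)
  bit 0 = 1: r = r^2 * 29 mod 31 = 1^2 * 29 = 1*29 = 29
  bit 1 = 0: r = r^2 mod 31 = 29^2 = 4
  -> s = B^a = 4

Answer: 7 29 4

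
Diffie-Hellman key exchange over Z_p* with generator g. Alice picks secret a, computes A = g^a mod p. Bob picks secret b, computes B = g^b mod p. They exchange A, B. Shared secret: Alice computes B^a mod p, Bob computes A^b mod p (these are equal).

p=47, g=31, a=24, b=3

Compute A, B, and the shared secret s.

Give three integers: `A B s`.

Answer: 16 40 7

Derivation:
A = 31^24 mod 47  (bits of 24 = 11000)
  bit 0 = 1: r = r^2 * 31 mod 47 = 1^2 * 31 = 1*31 = 31
  bit 1 = 1: r = r^2 * 31 mod 47 = 31^2 * 31 = 21*31 = 40
  bit 2 = 0: r = r^2 mod 47 = 40^2 = 2
  bit 3 = 0: r = r^2 mod 47 = 2^2 = 4
  bit 4 = 0: r = r^2 mod 47 = 4^2 = 16
  -> A = 16
B = 31^3 mod 47  (bits of 3 = 11)
  bit 0 = 1: r = r^2 * 31 mod 47 = 1^2 * 31 = 1*31 = 31
  bit 1 = 1: r = r^2 * 31 mod 47 = 31^2 * 31 = 21*31 = 40
  -> B = 40
s = B^a = 40^24 mod 47  (bits of 24 = 11000)
  bit 0 = 1: r = r^2 * 40 mod 47 = 1^2 * 40 = 1*40 = 40
  bit 1 = 1: r = r^2 * 40 mod 47 = 40^2 * 40 = 2*40 = 33
  bit 2 = 0: r = r^2 mod 47 = 33^2 = 8
  bit 3 = 0: r = r^2 mod 47 = 8^2 = 17
  bit 4 = 0: r = r^2 mod 47 = 17^2 = 7
  -> s = B^a = 7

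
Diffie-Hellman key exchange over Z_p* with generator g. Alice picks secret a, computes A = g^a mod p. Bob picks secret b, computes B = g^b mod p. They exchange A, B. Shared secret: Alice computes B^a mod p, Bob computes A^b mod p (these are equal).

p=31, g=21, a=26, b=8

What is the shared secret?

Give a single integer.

Answer: 9

Derivation:
A = 21^26 mod 31  (bits of 26 = 11010)
  bit 0 = 1: r = r^2 * 21 mod 31 = 1^2 * 21 = 1*21 = 21
  bit 1 = 1: r = r^2 * 21 mod 31 = 21^2 * 21 = 7*21 = 23
  bit 2 = 0: r = r^2 mod 31 = 23^2 = 2
  bit 3 = 1: r = r^2 * 21 mod 31 = 2^2 * 21 = 4*21 = 22
  bit 4 = 0: r = r^2 mod 31 = 22^2 = 19
  -> A = 19
B = 21^8 mod 31  (bits of 8 = 1000)
  bit 0 = 1: r = r^2 * 21 mod 31 = 1^2 * 21 = 1*21 = 21
  bit 1 = 0: r = r^2 mod 31 = 21^2 = 7
  bit 2 = 0: r = r^2 mod 31 = 7^2 = 18
  bit 3 = 0: r = r^2 mod 31 = 18^2 = 14
  -> B = 14
s = B^a = 14^26 mod 31  (bits of 26 = 11010)
  bit 0 = 1: r = r^2 * 14 mod 31 = 1^2 * 14 = 1*14 = 14
  bit 1 = 1: r = r^2 * 14 mod 31 = 14^2 * 14 = 10*14 = 16
  bit 2 = 0: r = r^2 mod 31 = 16^2 = 8
  bit 3 = 1: r = r^2 * 14 mod 31 = 8^2 * 14 = 2*14 = 28
  bit 4 = 0: r = r^2 mod 31 = 28^2 = 9
  -> s = B^a = 9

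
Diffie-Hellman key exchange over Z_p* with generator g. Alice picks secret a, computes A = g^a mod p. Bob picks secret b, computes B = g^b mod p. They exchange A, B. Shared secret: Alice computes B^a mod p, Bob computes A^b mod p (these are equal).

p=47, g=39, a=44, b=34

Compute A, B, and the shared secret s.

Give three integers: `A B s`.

Answer: 36 37 8

Derivation:
A = 39^44 mod 47  (bits of 44 = 101100)
  bit 0 = 1: r = r^2 * 39 mod 47 = 1^2 * 39 = 1*39 = 39
  bit 1 = 0: r = r^2 mod 47 = 39^2 = 17
  bit 2 = 1: r = r^2 * 39 mod 47 = 17^2 * 39 = 7*39 = 38
  bit 3 = 1: r = r^2 * 39 mod 47 = 38^2 * 39 = 34*39 = 10
  bit 4 = 0: r = r^2 mod 47 = 10^2 = 6
  bit 5 = 0: r = r^2 mod 47 = 6^2 = 36
  -> A = 36
B = 39^34 mod 47  (bits of 34 = 100010)
  bit 0 = 1: r = r^2 * 39 mod 47 = 1^2 * 39 = 1*39 = 39
  bit 1 = 0: r = r^2 mod 47 = 39^2 = 17
  bit 2 = 0: r = r^2 mod 47 = 17^2 = 7
  bit 3 = 0: r = r^2 mod 47 = 7^2 = 2
  bit 4 = 1: r = r^2 * 39 mod 47 = 2^2 * 39 = 4*39 = 15
  bit 5 = 0: r = r^2 mod 47 = 15^2 = 37
  -> B = 37
s = B^a = 37^44 mod 47  (bits of 44 = 101100)
  bit 0 = 1: r = r^2 * 37 mod 47 = 1^2 * 37 = 1*37 = 37
  bit 1 = 0: r = r^2 mod 47 = 37^2 = 6
  bit 2 = 1: r = r^2 * 37 mod 47 = 6^2 * 37 = 36*37 = 16
  bit 3 = 1: r = r^2 * 37 mod 47 = 16^2 * 37 = 21*37 = 25
  bit 4 = 0: r = r^2 mod 47 = 25^2 = 14
  bit 5 = 0: r = r^2 mod 47 = 14^2 = 8
  -> s = B^a = 8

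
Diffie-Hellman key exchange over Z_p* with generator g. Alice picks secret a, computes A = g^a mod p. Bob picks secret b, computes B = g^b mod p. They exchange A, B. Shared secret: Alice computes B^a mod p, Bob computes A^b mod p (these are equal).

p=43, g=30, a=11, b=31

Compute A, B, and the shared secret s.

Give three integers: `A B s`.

Answer: 20 28 12

Derivation:
A = 30^11 mod 43  (bits of 11 = 1011)
  bit 0 = 1: r = r^2 * 30 mod 43 = 1^2 * 30 = 1*30 = 30
  bit 1 = 0: r = r^2 mod 43 = 30^2 = 40
  bit 2 = 1: r = r^2 * 30 mod 43 = 40^2 * 30 = 9*30 = 12
  bit 3 = 1: r = r^2 * 30 mod 43 = 12^2 * 30 = 15*30 = 20
  -> A = 20
B = 30^31 mod 43  (bits of 31 = 11111)
  bit 0 = 1: r = r^2 * 30 mod 43 = 1^2 * 30 = 1*30 = 30
  bit 1 = 1: r = r^2 * 30 mod 43 = 30^2 * 30 = 40*30 = 39
  bit 2 = 1: r = r^2 * 30 mod 43 = 39^2 * 30 = 16*30 = 7
  bit 3 = 1: r = r^2 * 30 mod 43 = 7^2 * 30 = 6*30 = 8
  bit 4 = 1: r = r^2 * 30 mod 43 = 8^2 * 30 = 21*30 = 28
  -> B = 28
s = B^a = 28^11 mod 43  (bits of 11 = 1011)
  bit 0 = 1: r = r^2 * 28 mod 43 = 1^2 * 28 = 1*28 = 28
  bit 1 = 0: r = r^2 mod 43 = 28^2 = 10
  bit 2 = 1: r = r^2 * 28 mod 43 = 10^2 * 28 = 14*28 = 5
  bit 3 = 1: r = r^2 * 28 mod 43 = 5^2 * 28 = 25*28 = 12
  -> s = B^a = 12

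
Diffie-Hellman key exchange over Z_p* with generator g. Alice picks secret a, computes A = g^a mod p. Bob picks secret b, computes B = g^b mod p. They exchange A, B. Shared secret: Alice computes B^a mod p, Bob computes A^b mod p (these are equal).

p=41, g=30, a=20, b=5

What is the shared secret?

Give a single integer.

Answer: 40

Derivation:
A = 30^20 mod 41  (bits of 20 = 10100)
  bit 0 = 1: r = r^2 * 30 mod 41 = 1^2 * 30 = 1*30 = 30
  bit 1 = 0: r = r^2 mod 41 = 30^2 = 39
  bit 2 = 1: r = r^2 * 30 mod 41 = 39^2 * 30 = 4*30 = 38
  bit 3 = 0: r = r^2 mod 41 = 38^2 = 9
  bit 4 = 0: r = r^2 mod 41 = 9^2 = 40
  -> A = 40
B = 30^5 mod 41  (bits of 5 = 101)
  bit 0 = 1: r = r^2 * 30 mod 41 = 1^2 * 30 = 1*30 = 30
  bit 1 = 0: r = r^2 mod 41 = 30^2 = 39
  bit 2 = 1: r = r^2 * 30 mod 41 = 39^2 * 30 = 4*30 = 38
  -> B = 38
s = B^a = 38^20 mod 41  (bits of 20 = 10100)
  bit 0 = 1: r = r^2 * 38 mod 41 = 1^2 * 38 = 1*38 = 38
  bit 1 = 0: r = r^2 mod 41 = 38^2 = 9
  bit 2 = 1: r = r^2 * 38 mod 41 = 9^2 * 38 = 40*38 = 3
  bit 3 = 0: r = r^2 mod 41 = 3^2 = 9
  bit 4 = 0: r = r^2 mod 41 = 9^2 = 40
  -> s = B^a = 40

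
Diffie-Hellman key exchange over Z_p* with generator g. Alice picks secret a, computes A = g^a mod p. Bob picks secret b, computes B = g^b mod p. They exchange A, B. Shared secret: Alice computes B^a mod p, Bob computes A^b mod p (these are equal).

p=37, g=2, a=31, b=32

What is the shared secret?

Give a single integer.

A = 2^31 mod 37  (bits of 31 = 11111)
  bit 0 = 1: r = r^2 * 2 mod 37 = 1^2 * 2 = 1*2 = 2
  bit 1 = 1: r = r^2 * 2 mod 37 = 2^2 * 2 = 4*2 = 8
  bit 2 = 1: r = r^2 * 2 mod 37 = 8^2 * 2 = 27*2 = 17
  bit 3 = 1: r = r^2 * 2 mod 37 = 17^2 * 2 = 30*2 = 23
  bit 4 = 1: r = r^2 * 2 mod 37 = 23^2 * 2 = 11*2 = 22
  -> A = 22
B = 2^32 mod 37  (bits of 32 = 100000)
  bit 0 = 1: r = r^2 * 2 mod 37 = 1^2 * 2 = 1*2 = 2
  bit 1 = 0: r = r^2 mod 37 = 2^2 = 4
  bit 2 = 0: r = r^2 mod 37 = 4^2 = 16
  bit 3 = 0: r = r^2 mod 37 = 16^2 = 34
  bit 4 = 0: r = r^2 mod 37 = 34^2 = 9
  bit 5 = 0: r = r^2 mod 37 = 9^2 = 7
  -> B = 7
s = B^a = 7^31 mod 37  (bits of 31 = 11111)
  bit 0 = 1: r = r^2 * 7 mod 37 = 1^2 * 7 = 1*7 = 7
  bit 1 = 1: r = r^2 * 7 mod 37 = 7^2 * 7 = 12*7 = 10
  bit 2 = 1: r = r^2 * 7 mod 37 = 10^2 * 7 = 26*7 = 34
  bit 3 = 1: r = r^2 * 7 mod 37 = 34^2 * 7 = 9*7 = 26
  bit 4 = 1: r = r^2 * 7 mod 37 = 26^2 * 7 = 10*7 = 33
  -> s = B^a = 33

Answer: 33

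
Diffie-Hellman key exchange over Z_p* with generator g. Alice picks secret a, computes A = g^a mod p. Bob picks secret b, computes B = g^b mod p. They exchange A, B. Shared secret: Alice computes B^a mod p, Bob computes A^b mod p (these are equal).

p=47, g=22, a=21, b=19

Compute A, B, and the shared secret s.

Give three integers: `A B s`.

A = 22^21 mod 47  (bits of 21 = 10101)
  bit 0 = 1: r = r^2 * 22 mod 47 = 1^2 * 22 = 1*22 = 22
  bit 1 = 0: r = r^2 mod 47 = 22^2 = 14
  bit 2 = 1: r = r^2 * 22 mod 47 = 14^2 * 22 = 8*22 = 35
  bit 3 = 0: r = r^2 mod 47 = 35^2 = 3
  bit 4 = 1: r = r^2 * 22 mod 47 = 3^2 * 22 = 9*22 = 10
  -> A = 10
B = 22^19 mod 47  (bits of 19 = 10011)
  bit 0 = 1: r = r^2 * 22 mod 47 = 1^2 * 22 = 1*22 = 22
  bit 1 = 0: r = r^2 mod 47 = 22^2 = 14
  bit 2 = 0: r = r^2 mod 47 = 14^2 = 8
  bit 3 = 1: r = r^2 * 22 mod 47 = 8^2 * 22 = 17*22 = 45
  bit 4 = 1: r = r^2 * 22 mod 47 = 45^2 * 22 = 4*22 = 41
  -> B = 41
s = B^a = 41^21 mod 47  (bits of 21 = 10101)
  bit 0 = 1: r = r^2 * 41 mod 47 = 1^2 * 41 = 1*41 = 41
  bit 1 = 0: r = r^2 mod 47 = 41^2 = 36
  bit 2 = 1: r = r^2 * 41 mod 47 = 36^2 * 41 = 27*41 = 26
  bit 3 = 0: r = r^2 mod 47 = 26^2 = 18
  bit 4 = 1: r = r^2 * 41 mod 47 = 18^2 * 41 = 42*41 = 30
  -> s = B^a = 30

Answer: 10 41 30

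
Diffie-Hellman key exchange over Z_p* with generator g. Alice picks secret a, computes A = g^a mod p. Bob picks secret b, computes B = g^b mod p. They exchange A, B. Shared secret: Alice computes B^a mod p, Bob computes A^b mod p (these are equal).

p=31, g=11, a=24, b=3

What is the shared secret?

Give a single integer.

A = 11^24 mod 31  (bits of 24 = 11000)
  bit 0 = 1: r = r^2 * 11 mod 31 = 1^2 * 11 = 1*11 = 11
  bit 1 = 1: r = r^2 * 11 mod 31 = 11^2 * 11 = 28*11 = 29
  bit 2 = 0: r = r^2 mod 31 = 29^2 = 4
  bit 3 = 0: r = r^2 mod 31 = 4^2 = 16
  bit 4 = 0: r = r^2 mod 31 = 16^2 = 8
  -> A = 8
B = 11^3 mod 31  (bits of 3 = 11)
  bit 0 = 1: r = r^2 * 11 mod 31 = 1^2 * 11 = 1*11 = 11
  bit 1 = 1: r = r^2 * 11 mod 31 = 11^2 * 11 = 28*11 = 29
  -> B = 29
s = B^a = 29^24 mod 31  (bits of 24 = 11000)
  bit 0 = 1: r = r^2 * 29 mod 31 = 1^2 * 29 = 1*29 = 29
  bit 1 = 1: r = r^2 * 29 mod 31 = 29^2 * 29 = 4*29 = 23
  bit 2 = 0: r = r^2 mod 31 = 23^2 = 2
  bit 3 = 0: r = r^2 mod 31 = 2^2 = 4
  bit 4 = 0: r = r^2 mod 31 = 4^2 = 16
  -> s = B^a = 16

Answer: 16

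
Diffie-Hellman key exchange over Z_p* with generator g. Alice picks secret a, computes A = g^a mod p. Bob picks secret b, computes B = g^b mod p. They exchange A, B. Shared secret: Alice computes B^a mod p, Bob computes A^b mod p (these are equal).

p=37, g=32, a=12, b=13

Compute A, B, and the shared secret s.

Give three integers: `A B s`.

A = 32^12 mod 37  (bits of 12 = 1100)
  bit 0 = 1: r = r^2 * 32 mod 37 = 1^2 * 32 = 1*32 = 32
  bit 1 = 1: r = r^2 * 32 mod 37 = 32^2 * 32 = 25*32 = 23
  bit 2 = 0: r = r^2 mod 37 = 23^2 = 11
  bit 3 = 0: r = r^2 mod 37 = 11^2 = 10
  -> A = 10
B = 32^13 mod 37  (bits of 13 = 1101)
  bit 0 = 1: r = r^2 * 32 mod 37 = 1^2 * 32 = 1*32 = 32
  bit 1 = 1: r = r^2 * 32 mod 37 = 32^2 * 32 = 25*32 = 23
  bit 2 = 0: r = r^2 mod 37 = 23^2 = 11
  bit 3 = 1: r = r^2 * 32 mod 37 = 11^2 * 32 = 10*32 = 24
  -> B = 24
s = B^a = 24^12 mod 37  (bits of 12 = 1100)
  bit 0 = 1: r = r^2 * 24 mod 37 = 1^2 * 24 = 1*24 = 24
  bit 1 = 1: r = r^2 * 24 mod 37 = 24^2 * 24 = 21*24 = 23
  bit 2 = 0: r = r^2 mod 37 = 23^2 = 11
  bit 3 = 0: r = r^2 mod 37 = 11^2 = 10
  -> s = B^a = 10

Answer: 10 24 10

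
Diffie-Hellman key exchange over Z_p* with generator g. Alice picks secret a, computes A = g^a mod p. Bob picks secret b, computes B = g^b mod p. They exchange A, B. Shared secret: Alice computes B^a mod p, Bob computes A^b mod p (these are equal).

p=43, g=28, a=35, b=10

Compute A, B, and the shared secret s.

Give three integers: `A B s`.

Answer: 37 25 6

Derivation:
A = 28^35 mod 43  (bits of 35 = 100011)
  bit 0 = 1: r = r^2 * 28 mod 43 = 1^2 * 28 = 1*28 = 28
  bit 1 = 0: r = r^2 mod 43 = 28^2 = 10
  bit 2 = 0: r = r^2 mod 43 = 10^2 = 14
  bit 3 = 0: r = r^2 mod 43 = 14^2 = 24
  bit 4 = 1: r = r^2 * 28 mod 43 = 24^2 * 28 = 17*28 = 3
  bit 5 = 1: r = r^2 * 28 mod 43 = 3^2 * 28 = 9*28 = 37
  -> A = 37
B = 28^10 mod 43  (bits of 10 = 1010)
  bit 0 = 1: r = r^2 * 28 mod 43 = 1^2 * 28 = 1*28 = 28
  bit 1 = 0: r = r^2 mod 43 = 28^2 = 10
  bit 2 = 1: r = r^2 * 28 mod 43 = 10^2 * 28 = 14*28 = 5
  bit 3 = 0: r = r^2 mod 43 = 5^2 = 25
  -> B = 25
s = B^a = 25^35 mod 43  (bits of 35 = 100011)
  bit 0 = 1: r = r^2 * 25 mod 43 = 1^2 * 25 = 1*25 = 25
  bit 1 = 0: r = r^2 mod 43 = 25^2 = 23
  bit 2 = 0: r = r^2 mod 43 = 23^2 = 13
  bit 3 = 0: r = r^2 mod 43 = 13^2 = 40
  bit 4 = 1: r = r^2 * 25 mod 43 = 40^2 * 25 = 9*25 = 10
  bit 5 = 1: r = r^2 * 25 mod 43 = 10^2 * 25 = 14*25 = 6
  -> s = B^a = 6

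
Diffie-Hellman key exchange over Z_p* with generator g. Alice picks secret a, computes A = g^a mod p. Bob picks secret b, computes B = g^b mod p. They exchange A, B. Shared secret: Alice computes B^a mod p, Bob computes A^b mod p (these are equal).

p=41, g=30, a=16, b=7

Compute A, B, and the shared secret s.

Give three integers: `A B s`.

Answer: 10 6 18

Derivation:
A = 30^16 mod 41  (bits of 16 = 10000)
  bit 0 = 1: r = r^2 * 30 mod 41 = 1^2 * 30 = 1*30 = 30
  bit 1 = 0: r = r^2 mod 41 = 30^2 = 39
  bit 2 = 0: r = r^2 mod 41 = 39^2 = 4
  bit 3 = 0: r = r^2 mod 41 = 4^2 = 16
  bit 4 = 0: r = r^2 mod 41 = 16^2 = 10
  -> A = 10
B = 30^7 mod 41  (bits of 7 = 111)
  bit 0 = 1: r = r^2 * 30 mod 41 = 1^2 * 30 = 1*30 = 30
  bit 1 = 1: r = r^2 * 30 mod 41 = 30^2 * 30 = 39*30 = 22
  bit 2 = 1: r = r^2 * 30 mod 41 = 22^2 * 30 = 33*30 = 6
  -> B = 6
s = B^a = 6^16 mod 41  (bits of 16 = 10000)
  bit 0 = 1: r = r^2 * 6 mod 41 = 1^2 * 6 = 1*6 = 6
  bit 1 = 0: r = r^2 mod 41 = 6^2 = 36
  bit 2 = 0: r = r^2 mod 41 = 36^2 = 25
  bit 3 = 0: r = r^2 mod 41 = 25^2 = 10
  bit 4 = 0: r = r^2 mod 41 = 10^2 = 18
  -> s = B^a = 18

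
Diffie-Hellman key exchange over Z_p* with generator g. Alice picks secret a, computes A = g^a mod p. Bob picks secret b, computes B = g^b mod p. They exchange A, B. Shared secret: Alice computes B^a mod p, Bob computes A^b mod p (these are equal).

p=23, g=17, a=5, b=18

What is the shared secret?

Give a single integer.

A = 17^5 mod 23  (bits of 5 = 101)
  bit 0 = 1: r = r^2 * 17 mod 23 = 1^2 * 17 = 1*17 = 17
  bit 1 = 0: r = r^2 mod 23 = 17^2 = 13
  bit 2 = 1: r = r^2 * 17 mod 23 = 13^2 * 17 = 8*17 = 21
  -> A = 21
B = 17^18 mod 23  (bits of 18 = 10010)
  bit 0 = 1: r = r^2 * 17 mod 23 = 1^2 * 17 = 1*17 = 17
  bit 1 = 0: r = r^2 mod 23 = 17^2 = 13
  bit 2 = 0: r = r^2 mod 23 = 13^2 = 8
  bit 3 = 1: r = r^2 * 17 mod 23 = 8^2 * 17 = 18*17 = 7
  bit 4 = 0: r = r^2 mod 23 = 7^2 = 3
  -> B = 3
s = B^a = 3^5 mod 23  (bits of 5 = 101)
  bit 0 = 1: r = r^2 * 3 mod 23 = 1^2 * 3 = 1*3 = 3
  bit 1 = 0: r = r^2 mod 23 = 3^2 = 9
  bit 2 = 1: r = r^2 * 3 mod 23 = 9^2 * 3 = 12*3 = 13
  -> s = B^a = 13

Answer: 13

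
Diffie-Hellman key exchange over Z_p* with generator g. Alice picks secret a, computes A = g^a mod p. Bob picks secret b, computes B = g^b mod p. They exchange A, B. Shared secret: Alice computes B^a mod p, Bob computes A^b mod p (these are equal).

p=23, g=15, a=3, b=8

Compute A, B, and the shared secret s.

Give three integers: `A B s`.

A = 15^3 mod 23  (bits of 3 = 11)
  bit 0 = 1: r = r^2 * 15 mod 23 = 1^2 * 15 = 1*15 = 15
  bit 1 = 1: r = r^2 * 15 mod 23 = 15^2 * 15 = 18*15 = 17
  -> A = 17
B = 15^8 mod 23  (bits of 8 = 1000)
  bit 0 = 1: r = r^2 * 15 mod 23 = 1^2 * 15 = 1*15 = 15
  bit 1 = 0: r = r^2 mod 23 = 15^2 = 18
  bit 2 = 0: r = r^2 mod 23 = 18^2 = 2
  bit 3 = 0: r = r^2 mod 23 = 2^2 = 4
  -> B = 4
s = B^a = 4^3 mod 23  (bits of 3 = 11)
  bit 0 = 1: r = r^2 * 4 mod 23 = 1^2 * 4 = 1*4 = 4
  bit 1 = 1: r = r^2 * 4 mod 23 = 4^2 * 4 = 16*4 = 18
  -> s = B^a = 18

Answer: 17 4 18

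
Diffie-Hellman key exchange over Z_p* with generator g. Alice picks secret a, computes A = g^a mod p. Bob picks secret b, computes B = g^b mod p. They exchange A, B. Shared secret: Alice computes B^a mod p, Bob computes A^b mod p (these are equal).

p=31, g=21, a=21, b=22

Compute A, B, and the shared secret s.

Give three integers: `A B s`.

Answer: 29 20 4

Derivation:
A = 21^21 mod 31  (bits of 21 = 10101)
  bit 0 = 1: r = r^2 * 21 mod 31 = 1^2 * 21 = 1*21 = 21
  bit 1 = 0: r = r^2 mod 31 = 21^2 = 7
  bit 2 = 1: r = r^2 * 21 mod 31 = 7^2 * 21 = 18*21 = 6
  bit 3 = 0: r = r^2 mod 31 = 6^2 = 5
  bit 4 = 1: r = r^2 * 21 mod 31 = 5^2 * 21 = 25*21 = 29
  -> A = 29
B = 21^22 mod 31  (bits of 22 = 10110)
  bit 0 = 1: r = r^2 * 21 mod 31 = 1^2 * 21 = 1*21 = 21
  bit 1 = 0: r = r^2 mod 31 = 21^2 = 7
  bit 2 = 1: r = r^2 * 21 mod 31 = 7^2 * 21 = 18*21 = 6
  bit 3 = 1: r = r^2 * 21 mod 31 = 6^2 * 21 = 5*21 = 12
  bit 4 = 0: r = r^2 mod 31 = 12^2 = 20
  -> B = 20
s = B^a = 20^21 mod 31  (bits of 21 = 10101)
  bit 0 = 1: r = r^2 * 20 mod 31 = 1^2 * 20 = 1*20 = 20
  bit 1 = 0: r = r^2 mod 31 = 20^2 = 28
  bit 2 = 1: r = r^2 * 20 mod 31 = 28^2 * 20 = 9*20 = 25
  bit 3 = 0: r = r^2 mod 31 = 25^2 = 5
  bit 4 = 1: r = r^2 * 20 mod 31 = 5^2 * 20 = 25*20 = 4
  -> s = B^a = 4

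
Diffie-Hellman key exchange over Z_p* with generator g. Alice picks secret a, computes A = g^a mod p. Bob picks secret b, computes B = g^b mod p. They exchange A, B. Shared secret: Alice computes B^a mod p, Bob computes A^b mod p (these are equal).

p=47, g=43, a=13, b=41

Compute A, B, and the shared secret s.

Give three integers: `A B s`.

A = 43^13 mod 47  (bits of 13 = 1101)
  bit 0 = 1: r = r^2 * 43 mod 47 = 1^2 * 43 = 1*43 = 43
  bit 1 = 1: r = r^2 * 43 mod 47 = 43^2 * 43 = 16*43 = 30
  bit 2 = 0: r = r^2 mod 47 = 30^2 = 7
  bit 3 = 1: r = r^2 * 43 mod 47 = 7^2 * 43 = 2*43 = 39
  -> A = 39
B = 43^41 mod 47  (bits of 41 = 101001)
  bit 0 = 1: r = r^2 * 43 mod 47 = 1^2 * 43 = 1*43 = 43
  bit 1 = 0: r = r^2 mod 47 = 43^2 = 16
  bit 2 = 1: r = r^2 * 43 mod 47 = 16^2 * 43 = 21*43 = 10
  bit 3 = 0: r = r^2 mod 47 = 10^2 = 6
  bit 4 = 0: r = r^2 mod 47 = 6^2 = 36
  bit 5 = 1: r = r^2 * 43 mod 47 = 36^2 * 43 = 27*43 = 33
  -> B = 33
s = B^a = 33^13 mod 47  (bits of 13 = 1101)
  bit 0 = 1: r = r^2 * 33 mod 47 = 1^2 * 33 = 1*33 = 33
  bit 1 = 1: r = r^2 * 33 mod 47 = 33^2 * 33 = 8*33 = 29
  bit 2 = 0: r = r^2 mod 47 = 29^2 = 42
  bit 3 = 1: r = r^2 * 33 mod 47 = 42^2 * 33 = 25*33 = 26
  -> s = B^a = 26

Answer: 39 33 26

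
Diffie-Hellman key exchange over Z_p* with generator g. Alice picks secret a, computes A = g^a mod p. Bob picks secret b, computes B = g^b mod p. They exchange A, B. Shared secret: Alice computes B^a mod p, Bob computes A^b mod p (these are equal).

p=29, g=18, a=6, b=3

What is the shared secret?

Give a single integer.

A = 18^6 mod 29  (bits of 6 = 110)
  bit 0 = 1: r = r^2 * 18 mod 29 = 1^2 * 18 = 1*18 = 18
  bit 1 = 1: r = r^2 * 18 mod 29 = 18^2 * 18 = 5*18 = 3
  bit 2 = 0: r = r^2 mod 29 = 3^2 = 9
  -> A = 9
B = 18^3 mod 29  (bits of 3 = 11)
  bit 0 = 1: r = r^2 * 18 mod 29 = 1^2 * 18 = 1*18 = 18
  bit 1 = 1: r = r^2 * 18 mod 29 = 18^2 * 18 = 5*18 = 3
  -> B = 3
s = B^a = 3^6 mod 29  (bits of 6 = 110)
  bit 0 = 1: r = r^2 * 3 mod 29 = 1^2 * 3 = 1*3 = 3
  bit 1 = 1: r = r^2 * 3 mod 29 = 3^2 * 3 = 9*3 = 27
  bit 2 = 0: r = r^2 mod 29 = 27^2 = 4
  -> s = B^a = 4

Answer: 4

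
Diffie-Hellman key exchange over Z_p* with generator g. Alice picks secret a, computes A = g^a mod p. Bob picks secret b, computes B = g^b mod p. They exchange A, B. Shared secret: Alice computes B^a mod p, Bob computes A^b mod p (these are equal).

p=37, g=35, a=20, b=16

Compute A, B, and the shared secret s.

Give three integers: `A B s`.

Answer: 33 9 7

Derivation:
A = 35^20 mod 37  (bits of 20 = 10100)
  bit 0 = 1: r = r^2 * 35 mod 37 = 1^2 * 35 = 1*35 = 35
  bit 1 = 0: r = r^2 mod 37 = 35^2 = 4
  bit 2 = 1: r = r^2 * 35 mod 37 = 4^2 * 35 = 16*35 = 5
  bit 3 = 0: r = r^2 mod 37 = 5^2 = 25
  bit 4 = 0: r = r^2 mod 37 = 25^2 = 33
  -> A = 33
B = 35^16 mod 37  (bits of 16 = 10000)
  bit 0 = 1: r = r^2 * 35 mod 37 = 1^2 * 35 = 1*35 = 35
  bit 1 = 0: r = r^2 mod 37 = 35^2 = 4
  bit 2 = 0: r = r^2 mod 37 = 4^2 = 16
  bit 3 = 0: r = r^2 mod 37 = 16^2 = 34
  bit 4 = 0: r = r^2 mod 37 = 34^2 = 9
  -> B = 9
s = B^a = 9^20 mod 37  (bits of 20 = 10100)
  bit 0 = 1: r = r^2 * 9 mod 37 = 1^2 * 9 = 1*9 = 9
  bit 1 = 0: r = r^2 mod 37 = 9^2 = 7
  bit 2 = 1: r = r^2 * 9 mod 37 = 7^2 * 9 = 12*9 = 34
  bit 3 = 0: r = r^2 mod 37 = 34^2 = 9
  bit 4 = 0: r = r^2 mod 37 = 9^2 = 7
  -> s = B^a = 7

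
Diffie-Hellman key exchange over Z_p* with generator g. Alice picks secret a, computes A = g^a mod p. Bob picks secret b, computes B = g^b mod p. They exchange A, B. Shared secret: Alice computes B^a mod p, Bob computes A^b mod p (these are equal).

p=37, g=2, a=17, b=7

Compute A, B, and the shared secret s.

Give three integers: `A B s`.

Answer: 18 17 13

Derivation:
A = 2^17 mod 37  (bits of 17 = 10001)
  bit 0 = 1: r = r^2 * 2 mod 37 = 1^2 * 2 = 1*2 = 2
  bit 1 = 0: r = r^2 mod 37 = 2^2 = 4
  bit 2 = 0: r = r^2 mod 37 = 4^2 = 16
  bit 3 = 0: r = r^2 mod 37 = 16^2 = 34
  bit 4 = 1: r = r^2 * 2 mod 37 = 34^2 * 2 = 9*2 = 18
  -> A = 18
B = 2^7 mod 37  (bits of 7 = 111)
  bit 0 = 1: r = r^2 * 2 mod 37 = 1^2 * 2 = 1*2 = 2
  bit 1 = 1: r = r^2 * 2 mod 37 = 2^2 * 2 = 4*2 = 8
  bit 2 = 1: r = r^2 * 2 mod 37 = 8^2 * 2 = 27*2 = 17
  -> B = 17
s = B^a = 17^17 mod 37  (bits of 17 = 10001)
  bit 0 = 1: r = r^2 * 17 mod 37 = 1^2 * 17 = 1*17 = 17
  bit 1 = 0: r = r^2 mod 37 = 17^2 = 30
  bit 2 = 0: r = r^2 mod 37 = 30^2 = 12
  bit 3 = 0: r = r^2 mod 37 = 12^2 = 33
  bit 4 = 1: r = r^2 * 17 mod 37 = 33^2 * 17 = 16*17 = 13
  -> s = B^a = 13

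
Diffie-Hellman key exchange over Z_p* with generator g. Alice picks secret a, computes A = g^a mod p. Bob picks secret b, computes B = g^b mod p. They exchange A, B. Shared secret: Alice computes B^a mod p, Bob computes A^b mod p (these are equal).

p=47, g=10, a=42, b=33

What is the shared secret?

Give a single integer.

A = 10^42 mod 47  (bits of 42 = 101010)
  bit 0 = 1: r = r^2 * 10 mod 47 = 1^2 * 10 = 1*10 = 10
  bit 1 = 0: r = r^2 mod 47 = 10^2 = 6
  bit 2 = 1: r = r^2 * 10 mod 47 = 6^2 * 10 = 36*10 = 31
  bit 3 = 0: r = r^2 mod 47 = 31^2 = 21
  bit 4 = 1: r = r^2 * 10 mod 47 = 21^2 * 10 = 18*10 = 39
  bit 5 = 0: r = r^2 mod 47 = 39^2 = 17
  -> A = 17
B = 10^33 mod 47  (bits of 33 = 100001)
  bit 0 = 1: r = r^2 * 10 mod 47 = 1^2 * 10 = 1*10 = 10
  bit 1 = 0: r = r^2 mod 47 = 10^2 = 6
  bit 2 = 0: r = r^2 mod 47 = 6^2 = 36
  bit 3 = 0: r = r^2 mod 47 = 36^2 = 27
  bit 4 = 0: r = r^2 mod 47 = 27^2 = 24
  bit 5 = 1: r = r^2 * 10 mod 47 = 24^2 * 10 = 12*10 = 26
  -> B = 26
s = B^a = 26^42 mod 47  (bits of 42 = 101010)
  bit 0 = 1: r = r^2 * 26 mod 47 = 1^2 * 26 = 1*26 = 26
  bit 1 = 0: r = r^2 mod 47 = 26^2 = 18
  bit 2 = 1: r = r^2 * 26 mod 47 = 18^2 * 26 = 42*26 = 11
  bit 3 = 0: r = r^2 mod 47 = 11^2 = 27
  bit 4 = 1: r = r^2 * 26 mod 47 = 27^2 * 26 = 24*26 = 13
  bit 5 = 0: r = r^2 mod 47 = 13^2 = 28
  -> s = B^a = 28

Answer: 28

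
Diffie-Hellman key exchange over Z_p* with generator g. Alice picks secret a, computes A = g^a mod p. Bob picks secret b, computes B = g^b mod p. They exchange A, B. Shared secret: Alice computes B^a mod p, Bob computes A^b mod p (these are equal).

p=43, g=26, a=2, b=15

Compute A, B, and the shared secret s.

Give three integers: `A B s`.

A = 26^2 mod 43  (bits of 2 = 10)
  bit 0 = 1: r = r^2 * 26 mod 43 = 1^2 * 26 = 1*26 = 26
  bit 1 = 0: r = r^2 mod 43 = 26^2 = 31
  -> A = 31
B = 26^15 mod 43  (bits of 15 = 1111)
  bit 0 = 1: r = r^2 * 26 mod 43 = 1^2 * 26 = 1*26 = 26
  bit 1 = 1: r = r^2 * 26 mod 43 = 26^2 * 26 = 31*26 = 32
  bit 2 = 1: r = r^2 * 26 mod 43 = 32^2 * 26 = 35*26 = 7
  bit 3 = 1: r = r^2 * 26 mod 43 = 7^2 * 26 = 6*26 = 27
  -> B = 27
s = B^a = 27^2 mod 43  (bits of 2 = 10)
  bit 0 = 1: r = r^2 * 27 mod 43 = 1^2 * 27 = 1*27 = 27
  bit 1 = 0: r = r^2 mod 43 = 27^2 = 41
  -> s = B^a = 41

Answer: 31 27 41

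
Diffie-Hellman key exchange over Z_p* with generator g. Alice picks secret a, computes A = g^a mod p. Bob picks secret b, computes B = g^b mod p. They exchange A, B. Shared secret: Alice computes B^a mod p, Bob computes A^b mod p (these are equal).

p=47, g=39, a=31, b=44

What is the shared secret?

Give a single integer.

Answer: 12

Derivation:
A = 39^31 mod 47  (bits of 31 = 11111)
  bit 0 = 1: r = r^2 * 39 mod 47 = 1^2 * 39 = 1*39 = 39
  bit 1 = 1: r = r^2 * 39 mod 47 = 39^2 * 39 = 17*39 = 5
  bit 2 = 1: r = r^2 * 39 mod 47 = 5^2 * 39 = 25*39 = 35
  bit 3 = 1: r = r^2 * 39 mod 47 = 35^2 * 39 = 3*39 = 23
  bit 4 = 1: r = r^2 * 39 mod 47 = 23^2 * 39 = 12*39 = 45
  -> A = 45
B = 39^44 mod 47  (bits of 44 = 101100)
  bit 0 = 1: r = r^2 * 39 mod 47 = 1^2 * 39 = 1*39 = 39
  bit 1 = 0: r = r^2 mod 47 = 39^2 = 17
  bit 2 = 1: r = r^2 * 39 mod 47 = 17^2 * 39 = 7*39 = 38
  bit 3 = 1: r = r^2 * 39 mod 47 = 38^2 * 39 = 34*39 = 10
  bit 4 = 0: r = r^2 mod 47 = 10^2 = 6
  bit 5 = 0: r = r^2 mod 47 = 6^2 = 36
  -> B = 36
s = B^a = 36^31 mod 47  (bits of 31 = 11111)
  bit 0 = 1: r = r^2 * 36 mod 47 = 1^2 * 36 = 1*36 = 36
  bit 1 = 1: r = r^2 * 36 mod 47 = 36^2 * 36 = 27*36 = 32
  bit 2 = 1: r = r^2 * 36 mod 47 = 32^2 * 36 = 37*36 = 16
  bit 3 = 1: r = r^2 * 36 mod 47 = 16^2 * 36 = 21*36 = 4
  bit 4 = 1: r = r^2 * 36 mod 47 = 4^2 * 36 = 16*36 = 12
  -> s = B^a = 12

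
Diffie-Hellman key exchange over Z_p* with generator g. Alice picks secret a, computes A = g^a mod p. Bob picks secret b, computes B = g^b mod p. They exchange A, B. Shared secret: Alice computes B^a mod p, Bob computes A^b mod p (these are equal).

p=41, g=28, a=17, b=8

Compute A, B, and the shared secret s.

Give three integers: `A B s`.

A = 28^17 mod 41  (bits of 17 = 10001)
  bit 0 = 1: r = r^2 * 28 mod 41 = 1^2 * 28 = 1*28 = 28
  bit 1 = 0: r = r^2 mod 41 = 28^2 = 5
  bit 2 = 0: r = r^2 mod 41 = 5^2 = 25
  bit 3 = 0: r = r^2 mod 41 = 25^2 = 10
  bit 4 = 1: r = r^2 * 28 mod 41 = 10^2 * 28 = 18*28 = 12
  -> A = 12
B = 28^8 mod 41  (bits of 8 = 1000)
  bit 0 = 1: r = r^2 * 28 mod 41 = 1^2 * 28 = 1*28 = 28
  bit 1 = 0: r = r^2 mod 41 = 28^2 = 5
  bit 2 = 0: r = r^2 mod 41 = 5^2 = 25
  bit 3 = 0: r = r^2 mod 41 = 25^2 = 10
  -> B = 10
s = B^a = 10^17 mod 41  (bits of 17 = 10001)
  bit 0 = 1: r = r^2 * 10 mod 41 = 1^2 * 10 = 1*10 = 10
  bit 1 = 0: r = r^2 mod 41 = 10^2 = 18
  bit 2 = 0: r = r^2 mod 41 = 18^2 = 37
  bit 3 = 0: r = r^2 mod 41 = 37^2 = 16
  bit 4 = 1: r = r^2 * 10 mod 41 = 16^2 * 10 = 10*10 = 18
  -> s = B^a = 18

Answer: 12 10 18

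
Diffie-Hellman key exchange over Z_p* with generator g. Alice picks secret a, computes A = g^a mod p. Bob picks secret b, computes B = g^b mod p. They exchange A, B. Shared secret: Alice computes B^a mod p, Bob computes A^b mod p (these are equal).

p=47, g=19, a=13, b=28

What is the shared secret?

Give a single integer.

Answer: 14

Derivation:
A = 19^13 mod 47  (bits of 13 = 1101)
  bit 0 = 1: r = r^2 * 19 mod 47 = 1^2 * 19 = 1*19 = 19
  bit 1 = 1: r = r^2 * 19 mod 47 = 19^2 * 19 = 32*19 = 44
  bit 2 = 0: r = r^2 mod 47 = 44^2 = 9
  bit 3 = 1: r = r^2 * 19 mod 47 = 9^2 * 19 = 34*19 = 35
  -> A = 35
B = 19^28 mod 47  (bits of 28 = 11100)
  bit 0 = 1: r = r^2 * 19 mod 47 = 1^2 * 19 = 1*19 = 19
  bit 1 = 1: r = r^2 * 19 mod 47 = 19^2 * 19 = 32*19 = 44
  bit 2 = 1: r = r^2 * 19 mod 47 = 44^2 * 19 = 9*19 = 30
  bit 3 = 0: r = r^2 mod 47 = 30^2 = 7
  bit 4 = 0: r = r^2 mod 47 = 7^2 = 2
  -> B = 2
s = B^a = 2^13 mod 47  (bits of 13 = 1101)
  bit 0 = 1: r = r^2 * 2 mod 47 = 1^2 * 2 = 1*2 = 2
  bit 1 = 1: r = r^2 * 2 mod 47 = 2^2 * 2 = 4*2 = 8
  bit 2 = 0: r = r^2 mod 47 = 8^2 = 17
  bit 3 = 1: r = r^2 * 2 mod 47 = 17^2 * 2 = 7*2 = 14
  -> s = B^a = 14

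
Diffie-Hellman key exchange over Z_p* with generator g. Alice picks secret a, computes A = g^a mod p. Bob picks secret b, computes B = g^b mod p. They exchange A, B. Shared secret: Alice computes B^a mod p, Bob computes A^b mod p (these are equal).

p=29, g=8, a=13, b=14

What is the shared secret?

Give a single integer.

A = 8^13 mod 29  (bits of 13 = 1101)
  bit 0 = 1: r = r^2 * 8 mod 29 = 1^2 * 8 = 1*8 = 8
  bit 1 = 1: r = r^2 * 8 mod 29 = 8^2 * 8 = 6*8 = 19
  bit 2 = 0: r = r^2 mod 29 = 19^2 = 13
  bit 3 = 1: r = r^2 * 8 mod 29 = 13^2 * 8 = 24*8 = 18
  -> A = 18
B = 8^14 mod 29  (bits of 14 = 1110)
  bit 0 = 1: r = r^2 * 8 mod 29 = 1^2 * 8 = 1*8 = 8
  bit 1 = 1: r = r^2 * 8 mod 29 = 8^2 * 8 = 6*8 = 19
  bit 2 = 1: r = r^2 * 8 mod 29 = 19^2 * 8 = 13*8 = 17
  bit 3 = 0: r = r^2 mod 29 = 17^2 = 28
  -> B = 28
s = B^a = 28^13 mod 29  (bits of 13 = 1101)
  bit 0 = 1: r = r^2 * 28 mod 29 = 1^2 * 28 = 1*28 = 28
  bit 1 = 1: r = r^2 * 28 mod 29 = 28^2 * 28 = 1*28 = 28
  bit 2 = 0: r = r^2 mod 29 = 28^2 = 1
  bit 3 = 1: r = r^2 * 28 mod 29 = 1^2 * 28 = 1*28 = 28
  -> s = B^a = 28

Answer: 28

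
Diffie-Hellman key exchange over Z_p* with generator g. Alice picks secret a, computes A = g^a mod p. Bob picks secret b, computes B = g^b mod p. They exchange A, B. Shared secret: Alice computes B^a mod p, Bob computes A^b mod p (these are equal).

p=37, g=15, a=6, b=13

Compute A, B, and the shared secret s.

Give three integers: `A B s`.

Answer: 27 20 27

Derivation:
A = 15^6 mod 37  (bits of 6 = 110)
  bit 0 = 1: r = r^2 * 15 mod 37 = 1^2 * 15 = 1*15 = 15
  bit 1 = 1: r = r^2 * 15 mod 37 = 15^2 * 15 = 3*15 = 8
  bit 2 = 0: r = r^2 mod 37 = 8^2 = 27
  -> A = 27
B = 15^13 mod 37  (bits of 13 = 1101)
  bit 0 = 1: r = r^2 * 15 mod 37 = 1^2 * 15 = 1*15 = 15
  bit 1 = 1: r = r^2 * 15 mod 37 = 15^2 * 15 = 3*15 = 8
  bit 2 = 0: r = r^2 mod 37 = 8^2 = 27
  bit 3 = 1: r = r^2 * 15 mod 37 = 27^2 * 15 = 26*15 = 20
  -> B = 20
s = B^a = 20^6 mod 37  (bits of 6 = 110)
  bit 0 = 1: r = r^2 * 20 mod 37 = 1^2 * 20 = 1*20 = 20
  bit 1 = 1: r = r^2 * 20 mod 37 = 20^2 * 20 = 30*20 = 8
  bit 2 = 0: r = r^2 mod 37 = 8^2 = 27
  -> s = B^a = 27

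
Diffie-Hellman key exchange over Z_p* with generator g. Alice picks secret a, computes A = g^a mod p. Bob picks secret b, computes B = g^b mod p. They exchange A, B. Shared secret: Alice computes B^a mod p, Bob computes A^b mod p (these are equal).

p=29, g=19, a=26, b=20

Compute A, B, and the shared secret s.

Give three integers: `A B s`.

A = 19^26 mod 29  (bits of 26 = 11010)
  bit 0 = 1: r = r^2 * 19 mod 29 = 1^2 * 19 = 1*19 = 19
  bit 1 = 1: r = r^2 * 19 mod 29 = 19^2 * 19 = 13*19 = 15
  bit 2 = 0: r = r^2 mod 29 = 15^2 = 22
  bit 3 = 1: r = r^2 * 19 mod 29 = 22^2 * 19 = 20*19 = 3
  bit 4 = 0: r = r^2 mod 29 = 3^2 = 9
  -> A = 9
B = 19^20 mod 29  (bits of 20 = 10100)
  bit 0 = 1: r = r^2 * 19 mod 29 = 1^2 * 19 = 1*19 = 19
  bit 1 = 0: r = r^2 mod 29 = 19^2 = 13
  bit 2 = 1: r = r^2 * 19 mod 29 = 13^2 * 19 = 24*19 = 21
  bit 3 = 0: r = r^2 mod 29 = 21^2 = 6
  bit 4 = 0: r = r^2 mod 29 = 6^2 = 7
  -> B = 7
s = B^a = 7^26 mod 29  (bits of 26 = 11010)
  bit 0 = 1: r = r^2 * 7 mod 29 = 1^2 * 7 = 1*7 = 7
  bit 1 = 1: r = r^2 * 7 mod 29 = 7^2 * 7 = 20*7 = 24
  bit 2 = 0: r = r^2 mod 29 = 24^2 = 25
  bit 3 = 1: r = r^2 * 7 mod 29 = 25^2 * 7 = 16*7 = 25
  bit 4 = 0: r = r^2 mod 29 = 25^2 = 16
  -> s = B^a = 16

Answer: 9 7 16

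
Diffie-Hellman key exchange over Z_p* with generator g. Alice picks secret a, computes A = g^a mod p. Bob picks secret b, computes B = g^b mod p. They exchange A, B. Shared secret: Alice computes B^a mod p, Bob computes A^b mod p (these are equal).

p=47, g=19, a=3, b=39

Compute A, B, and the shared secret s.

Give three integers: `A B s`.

A = 19^3 mod 47  (bits of 3 = 11)
  bit 0 = 1: r = r^2 * 19 mod 47 = 1^2 * 19 = 1*19 = 19
  bit 1 = 1: r = r^2 * 19 mod 47 = 19^2 * 19 = 32*19 = 44
  -> A = 44
B = 19^39 mod 47  (bits of 39 = 100111)
  bit 0 = 1: r = r^2 * 19 mod 47 = 1^2 * 19 = 1*19 = 19
  bit 1 = 0: r = r^2 mod 47 = 19^2 = 32
  bit 2 = 0: r = r^2 mod 47 = 32^2 = 37
  bit 3 = 1: r = r^2 * 19 mod 47 = 37^2 * 19 = 6*19 = 20
  bit 4 = 1: r = r^2 * 19 mod 47 = 20^2 * 19 = 24*19 = 33
  bit 5 = 1: r = r^2 * 19 mod 47 = 33^2 * 19 = 8*19 = 11
  -> B = 11
s = B^a = 11^3 mod 47  (bits of 3 = 11)
  bit 0 = 1: r = r^2 * 11 mod 47 = 1^2 * 11 = 1*11 = 11
  bit 1 = 1: r = r^2 * 11 mod 47 = 11^2 * 11 = 27*11 = 15
  -> s = B^a = 15

Answer: 44 11 15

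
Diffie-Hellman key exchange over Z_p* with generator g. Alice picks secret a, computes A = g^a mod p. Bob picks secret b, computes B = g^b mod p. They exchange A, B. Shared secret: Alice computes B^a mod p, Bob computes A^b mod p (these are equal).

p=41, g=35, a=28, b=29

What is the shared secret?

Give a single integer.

A = 35^28 mod 41  (bits of 28 = 11100)
  bit 0 = 1: r = r^2 * 35 mod 41 = 1^2 * 35 = 1*35 = 35
  bit 1 = 1: r = r^2 * 35 mod 41 = 35^2 * 35 = 36*35 = 30
  bit 2 = 1: r = r^2 * 35 mod 41 = 30^2 * 35 = 39*35 = 12
  bit 3 = 0: r = r^2 mod 41 = 12^2 = 21
  bit 4 = 0: r = r^2 mod 41 = 21^2 = 31
  -> A = 31
B = 35^29 mod 41  (bits of 29 = 11101)
  bit 0 = 1: r = r^2 * 35 mod 41 = 1^2 * 35 = 1*35 = 35
  bit 1 = 1: r = r^2 * 35 mod 41 = 35^2 * 35 = 36*35 = 30
  bit 2 = 1: r = r^2 * 35 mod 41 = 30^2 * 35 = 39*35 = 12
  bit 3 = 0: r = r^2 mod 41 = 12^2 = 21
  bit 4 = 1: r = r^2 * 35 mod 41 = 21^2 * 35 = 31*35 = 19
  -> B = 19
s = B^a = 19^28 mod 41  (bits of 28 = 11100)
  bit 0 = 1: r = r^2 * 19 mod 41 = 1^2 * 19 = 1*19 = 19
  bit 1 = 1: r = r^2 * 19 mod 41 = 19^2 * 19 = 33*19 = 12
  bit 2 = 1: r = r^2 * 19 mod 41 = 12^2 * 19 = 21*19 = 30
  bit 3 = 0: r = r^2 mod 41 = 30^2 = 39
  bit 4 = 0: r = r^2 mod 41 = 39^2 = 4
  -> s = B^a = 4

Answer: 4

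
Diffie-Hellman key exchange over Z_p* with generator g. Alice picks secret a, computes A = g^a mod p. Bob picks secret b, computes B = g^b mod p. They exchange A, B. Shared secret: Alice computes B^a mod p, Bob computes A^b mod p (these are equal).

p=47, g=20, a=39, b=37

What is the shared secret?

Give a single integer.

Answer: 39

Derivation:
A = 20^39 mod 47  (bits of 39 = 100111)
  bit 0 = 1: r = r^2 * 20 mod 47 = 1^2 * 20 = 1*20 = 20
  bit 1 = 0: r = r^2 mod 47 = 20^2 = 24
  bit 2 = 0: r = r^2 mod 47 = 24^2 = 12
  bit 3 = 1: r = r^2 * 20 mod 47 = 12^2 * 20 = 3*20 = 13
  bit 4 = 1: r = r^2 * 20 mod 47 = 13^2 * 20 = 28*20 = 43
  bit 5 = 1: r = r^2 * 20 mod 47 = 43^2 * 20 = 16*20 = 38
  -> A = 38
B = 20^37 mod 47  (bits of 37 = 100101)
  bit 0 = 1: r = r^2 * 20 mod 47 = 1^2 * 20 = 1*20 = 20
  bit 1 = 0: r = r^2 mod 47 = 20^2 = 24
  bit 2 = 0: r = r^2 mod 47 = 24^2 = 12
  bit 3 = 1: r = r^2 * 20 mod 47 = 12^2 * 20 = 3*20 = 13
  bit 4 = 0: r = r^2 mod 47 = 13^2 = 28
  bit 5 = 1: r = r^2 * 20 mod 47 = 28^2 * 20 = 32*20 = 29
  -> B = 29
s = B^a = 29^39 mod 47  (bits of 39 = 100111)
  bit 0 = 1: r = r^2 * 29 mod 47 = 1^2 * 29 = 1*29 = 29
  bit 1 = 0: r = r^2 mod 47 = 29^2 = 42
  bit 2 = 0: r = r^2 mod 47 = 42^2 = 25
  bit 3 = 1: r = r^2 * 29 mod 47 = 25^2 * 29 = 14*29 = 30
  bit 4 = 1: r = r^2 * 29 mod 47 = 30^2 * 29 = 7*29 = 15
  bit 5 = 1: r = r^2 * 29 mod 47 = 15^2 * 29 = 37*29 = 39
  -> s = B^a = 39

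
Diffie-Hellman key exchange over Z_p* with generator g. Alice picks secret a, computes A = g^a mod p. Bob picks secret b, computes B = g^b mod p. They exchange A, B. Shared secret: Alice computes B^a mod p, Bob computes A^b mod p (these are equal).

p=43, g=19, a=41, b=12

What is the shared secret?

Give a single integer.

A = 19^41 mod 43  (bits of 41 = 101001)
  bit 0 = 1: r = r^2 * 19 mod 43 = 1^2 * 19 = 1*19 = 19
  bit 1 = 0: r = r^2 mod 43 = 19^2 = 17
  bit 2 = 1: r = r^2 * 19 mod 43 = 17^2 * 19 = 31*19 = 30
  bit 3 = 0: r = r^2 mod 43 = 30^2 = 40
  bit 4 = 0: r = r^2 mod 43 = 40^2 = 9
  bit 5 = 1: r = r^2 * 19 mod 43 = 9^2 * 19 = 38*19 = 34
  -> A = 34
B = 19^12 mod 43  (bits of 12 = 1100)
  bit 0 = 1: r = r^2 * 19 mod 43 = 1^2 * 19 = 1*19 = 19
  bit 1 = 1: r = r^2 * 19 mod 43 = 19^2 * 19 = 17*19 = 22
  bit 2 = 0: r = r^2 mod 43 = 22^2 = 11
  bit 3 = 0: r = r^2 mod 43 = 11^2 = 35
  -> B = 35
s = B^a = 35^41 mod 43  (bits of 41 = 101001)
  bit 0 = 1: r = r^2 * 35 mod 43 = 1^2 * 35 = 1*35 = 35
  bit 1 = 0: r = r^2 mod 43 = 35^2 = 21
  bit 2 = 1: r = r^2 * 35 mod 43 = 21^2 * 35 = 11*35 = 41
  bit 3 = 0: r = r^2 mod 43 = 41^2 = 4
  bit 4 = 0: r = r^2 mod 43 = 4^2 = 16
  bit 5 = 1: r = r^2 * 35 mod 43 = 16^2 * 35 = 41*35 = 16
  -> s = B^a = 16

Answer: 16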